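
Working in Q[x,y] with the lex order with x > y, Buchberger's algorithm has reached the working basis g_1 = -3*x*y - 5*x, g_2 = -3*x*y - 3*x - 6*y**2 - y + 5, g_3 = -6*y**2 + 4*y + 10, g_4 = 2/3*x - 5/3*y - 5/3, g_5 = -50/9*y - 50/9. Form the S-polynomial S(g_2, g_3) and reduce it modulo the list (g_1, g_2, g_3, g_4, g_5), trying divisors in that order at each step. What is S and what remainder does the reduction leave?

lcm(LM(g_2), LM(g_3)) = x*y**2.
S = (lcm/LT(g_2))·g_2 − (lcm/LT(g_3))·g_3 = 5/3*x*y + 5/3*x + 2*y**3 + 1/3*y**2 - 5/3*y.
Reduce S modulo (g_1, g_2, g_3, g_4, g_5) in that order:
  leading term x*y: subtract (-5/9)·g_1 from 5/3*x*y + 5/3*x + 2*y**3 + 1/3*y**2 - 5/3*y → -10/9*x + 2*y**3 + 1/3*y**2 - 5/3*y
  leading term x: subtract (-5/3)·g_4 from -10/9*x + 2*y**3 + 1/3*y**2 - 5/3*y → 2*y**3 + 1/3*y**2 - 40/9*y - 25/9
  leading term y**3: subtract (-1/3*y)·g_3 from 2*y**3 + 1/3*y**2 - 40/9*y - 25/9 → 5/3*y**2 - 10/9*y - 25/9
  leading term y**2: subtract (-5/18)·g_3 from 5/3*y**2 - 10/9*y - 25/9 → 0
The remainder is 0, so this S-polynomial contributes no new basis element.

S(g_2, g_3) = 5/3*x*y + 5/3*x + 2*y**3 + 1/3*y**2 - 5/3*y; remainder on division = 0.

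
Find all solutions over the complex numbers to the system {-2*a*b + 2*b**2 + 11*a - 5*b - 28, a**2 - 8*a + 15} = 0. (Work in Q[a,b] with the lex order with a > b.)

{(3, 1/2), (5, 3), (5, 9/2), (3, 5)}

Compute a lex Gröbner basis by Buchberger's algorithm.
f_1 = -2*a*b + 11*a + 2*b**2 - 5*b - 28, LT = a*b.
f_2 = a**2 - 8*a + 15, LT = a**2.

S(f_1,f_2): lcm = a**2*b. S = -11/2*a**2 - a*b**2 + 21/2*a*b + 14*a - 15*b.
  reduce S modulo (f_1, f_2):
  remainder -5/2*a - b**3 + 15/2*b**2 - 27/2*b + 25/2 ≠ 0; add h_3 = -5/2*a - b**3 + 15/2*b**2 - 27/2*b + 25/2 to the basis.

S(f_1,h_3): lcm = a*b. S = -11/2*a - 2/5*b**4 + 3*b**3 - 32/5*b**2 + 15/2*b + 14.
  reduce S modulo (f_1, f_2, h_3):
  remainder -2/5*b**4 + 26/5*b**3 - 229/10*b**2 + 186/5*b - 27/2 ≠ 0; add h_4 = -2/5*b**4 + 26/5*b**3 - 229/10*b**2 + 186/5*b - 27/2 to the basis.

The other S-polynomials (S(f_2,h_3), S(f_1,h_4), S(f_2,h_4), S(h_3,h_4)) all reduce to 0 modulo the current basis, so we have a Gröbner basis.
Inter-reduce: drop elements whose leading term is divisible by another's, tail-reduce, and make monic.
Reduced Gröbner basis: {a + 2/5*b**3 - 3*b**2 + 27/5*b - 5, b**4 - 13*b**3 + 229/4*b**2 - 93*b + 135/4}.

From the last basis element, b**4 - 13*b**3 + 229/4*b**2 - 93*b + 135/4 = 0, so b takes values in {1/2, 3, 9/2, 5}. Each choice, substituted upward through the basis, yields the corresponding point(s) of the solution set.
  b = 1/2: the earlier basis element becomes a - 3 = 0, giving a = 3 — point (3, 1/2).
  b = 3: the earlier basis element becomes a - 5 = 0, giving a = 5 — point (5, 3).
  b = 9/2: the earlier basis element becomes a - 5 = 0, giving a = 5 — point (5, 9/2).
  b = 5: the earlier basis element becomes a - 3 = 0, giving a = 3 — point (3, 5).
Zero-dimensionality of the ideal guarantees finitely many solutions over ℂ.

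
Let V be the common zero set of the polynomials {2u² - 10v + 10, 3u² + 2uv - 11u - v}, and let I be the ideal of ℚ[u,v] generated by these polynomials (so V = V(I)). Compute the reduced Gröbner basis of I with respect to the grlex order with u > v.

f_1 = 2u² - 10v + 10, LT = u².
f_2 = 3u² + 2uv - 11u - v, LT = u².

S(f_1,f_2): lcm = u². S = -⅔uv + 11/3u - 14/3v + 5.
  leading term uv: no divisor's leading term divides it; move -⅔uv to the remainder.
  leading term u: no divisor's leading term divides it; move 11/3u to the remainder.
  leading term v: no divisor's leading term divides it; move -14/3v to the remainder.
  leading term 1: no divisor's leading term divides it; move 5 to the remainder.
  remainder -⅔uv + 11/3u - 14/3v + 5 ≠ 0; add g_3 = -⅔uv + 11/3u - 14/3v + 5 to the basis.

S(f_1,g_3): lcm = u²v. S = 11/2u² - 7uv - 5v² + 15/2u + 5v.
  leading term u²: subtract (11/4)·f_1 from 11/2u² - 7uv - 5v² + 15/2u + 5v → -7uv - 5v² + 15/2u + 65/2v - 55/2
  leading term uv: subtract (21/2)·g_3 from -7uv - 5v² + 15/2u + 65/2v - 55/2 → -5v² - 31u + 163/2v - 80
  leading term v²: no divisor's leading term divides it; move -5v² to the remainder.
  leading term u: no divisor's leading term divides it; move -31u to the remainder.
  leading term v: no divisor's leading term divides it; move 163/2v to the remainder.
  leading term 1: no divisor's leading term divides it; move -80 to the remainder.
  remainder -5v² - 31u + 163/2v - 80 ≠ 0; add g_4 = -5v² - 31u + 163/2v - 80 to the basis.

The other S-polynomials (S(f_2,g_3), S(f_1,g_4), S(f_2,g_4), S(g_3,g_4)) all reduce to 0 modulo the current basis, so we have a Gröbner basis.
Inter-reduce: drop elements whose leading term is divisible by another's, tail-reduce, and make monic.

G = {u² - 5v + 5, uv - 11/2u + 7v - 15/2, v² + 31/5u - 163/10v + 16}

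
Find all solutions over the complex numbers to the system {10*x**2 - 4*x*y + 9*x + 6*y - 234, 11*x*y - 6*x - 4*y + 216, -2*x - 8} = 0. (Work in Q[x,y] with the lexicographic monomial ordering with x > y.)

Compute a lex Gröbner basis by Buchberger's algorithm.
f_1 = 10*x**2 - 4*x*y + 9*x + 6*y - 234, LT = x**2.
f_2 = 11*x*y - 6*x - 4*y + 216, LT = x*y.
f_3 = -2*x - 8, LT = x.

S(f_1,f_2): lcm = x**2*y. S = 6/11*x**2 - 2/5*x*y**2 + 139/110*x*y - 216/11*x + 3/5*y**2 - 117/5*y.
  leading term x**2: subtract (3/55)·f_1 from 6/11*x**2 - 2/5*x*y**2 + 139/110*x*y - 216/11*x + 3/5*y**2 - 117/5*y → -2/5*x*y**2 + 163/110*x*y - 1107/55*x + 3/5*y**2 - 261/11*y + 702/55
  leading term x*y**2: subtract (-2/55*y)·f_2 from -2/5*x*y**2 + 163/110*x*y - 1107/55*x + 3/5*y**2 - 261/11*y + 702/55 → 139/110*x*y - 1107/55*x + 5/11*y**2 - 873/55*y + 702/55
  leading term x*y: subtract (139/1210)·f_2 from 139/110*x*y - 1107/55*x + 5/11*y**2 - 873/55*y + 702/55 → -2352/121*x + 5/11*y**2 - 1865/121*y - 1458/121
  leading term x: subtract (1176/121)·f_3 from -2352/121*x + 5/11*y**2 - 1865/121*y - 1458/121 → 5/11*y**2 - 1865/121*y + 7950/121
  leading term y**2: no divisor's leading term divides it; move 5/11*y**2 to the remainder.
  leading term y: no divisor's leading term divides it; move -1865/121*y to the remainder.
  leading term 1: no divisor's leading term divides it; move 7950/121 to the remainder.
  remainder 5/11*y**2 - 1865/121*y + 7950/121 ≠ 0; add h_4 = 5/11*y**2 - 1865/121*y + 7950/121 to the basis.

S(f_1,f_3): lcm = x**2. S = -2/5*x*y - 31/10*x + 3/5*y - 117/5.
  leading term x*y: subtract (-2/55)·f_2 from -2/5*x*y - 31/10*x + 3/5*y - 117/5 → -73/22*x + 5/11*y - 171/11
  leading term x: subtract (73/44)·f_3 from -73/22*x + 5/11*y - 171/11 → 5/11*y - 25/11
  leading term y: no divisor's leading term divides it; move 5/11*y to the remainder.
  leading term 1: no divisor's leading term divides it; move -25/11 to the remainder.
  remainder 5/11*y - 25/11 ≠ 0; add h_5 = 5/11*y - 25/11 to the basis.

The other S-polynomials (S(f_2,f_3), S(f_1,h_4), S(f_2,h_4), S(f_3,h_4), S(f_1,h_5), S(f_2,h_5), S(f_3,h_5), S(h_4,h_5)) all reduce to 0 modulo the current basis, so we have a Gröbner basis.
Inter-reduce: drop elements whose leading term is divisible by another's, tail-reduce, and make monic.
Reduced Gröbner basis: {x + 4, y - 5}.

A lex Gröbner basis eliminates variables successively. Here y - 5 depends only on y, with roots {5}; lifting each root through the earlier basis elements recovers the full solutions.
  y = 5: the earlier basis element becomes x + 4 = 0, giving x = -4 — point (-4, 5).
Check: every point annihilates each of the original generators.

{(-4, 5)}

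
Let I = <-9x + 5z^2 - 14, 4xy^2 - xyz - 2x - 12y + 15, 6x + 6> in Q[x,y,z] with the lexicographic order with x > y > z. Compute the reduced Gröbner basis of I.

f_1 = -9x + 5z^2 - 14, LT = x.
f_2 = 4xy^2 - xyz - 2x - 12y + 15, LT = xy^2.
f_3 = 6x + 6, LT = x.

S(f_1,f_2): lcm = xy^2. S = 1/4xyz + 1/2x - 5/9y^2z^2 + 14/9y^2 + 3y - 15/4.
  leading term xyz: subtract (-1/36yz)·f_1 from 1/4xyz + 1/2x - 5/9y^2z^2 + 14/9y^2 + 3y - 15/4 → 1/2x - 5/9y^2z^2 + 14/9y^2 + 5/36yz^3 - 7/18yz + 3y - 15/4
  leading term x: subtract (-1/18)·f_1 from 1/2x - 5/9y^2z^2 + 14/9y^2 + 5/36yz^3 - 7/18yz + 3y - 15/4 → -5/9y^2z^2 + 14/9y^2 + 5/36yz^3 - 7/18yz + 3y + 5/18z^2 - 163/36
  leading term y^2z^2: no divisor's leading term divides it; move -5/9y^2z^2 to the remainder.
  leading term y^2: no divisor's leading term divides it; move 14/9y^2 to the remainder.
  leading term yz^3: no divisor's leading term divides it; move 5/36yz^3 to the remainder.
  leading term yz: no divisor's leading term divides it; move -7/18yz to the remainder.
  leading term y: no divisor's leading term divides it; move 3y to the remainder.
  leading term z^2: no divisor's leading term divides it; move 5/18z^2 to the remainder.
  leading term 1: no divisor's leading term divides it; move -163/36 to the remainder.
  remainder -5/9y^2z^2 + 14/9y^2 + 5/36yz^3 - 7/18yz + 3y + 5/18z^2 - 163/36 ≠ 0; add g_4 = -5/9y^2z^2 + 14/9y^2 + 5/36yz^3 - 7/18yz + 3y + 5/18z^2 - 163/36 to the basis.

S(f_1,f_3): lcm = x. S = -5/9z^2 + 5/9.
  leading term z^2: no divisor's leading term divides it; move -5/9z^2 to the remainder.
  leading term 1: no divisor's leading term divides it; move 5/9 to the remainder.
  remainder -5/9z^2 + 5/9 ≠ 0; add g_5 = -5/9z^2 + 5/9 to the basis.

S(f_2,f_3): lcm = xy^2. S = -1/4xyz - 1/2x - y^2 - 3y + 15/4.
  leading term xyz: subtract (1/36yz)·f_1 from -1/4xyz - 1/2x - y^2 - 3y + 15/4 → -1/2x - y^2 - 5/36yz^3 + 7/18yz - 3y + 15/4
  leading term x: subtract (1/18)·f_1 from -1/2x - y^2 - 5/36yz^3 + 7/18yz - 3y + 15/4 → -y^2 - 5/36yz^3 + 7/18yz - 3y - 5/18z^2 + 163/36
  leading term y^2: no divisor's leading term divides it; move -y^2 to the remainder.
  leading term yz^3: subtract (1/4yz)·g_5 from -5/36yz^3 + 7/18yz - 3y - 5/18z^2 + 163/36 → 1/4yz - 3y - 5/18z^2 + 163/36
  leading term yz: no divisor's leading term divides it; move 1/4yz to the remainder.
  leading term y: no divisor's leading term divides it; move -3y to the remainder.
  leading term z^2: subtract (1/2)·g_5 from -5/18z^2 + 163/36 → 17/4
  leading term 1: no divisor's leading term divides it; move 17/4 to the remainder.
  remainder -y^2 + 1/4yz - 3y + 17/4 ≠ 0; add g_6 = -y^2 + 1/4yz - 3y + 17/4 to the basis.

The other S-polynomials (S(f_1,g_4), S(f_2,g_4), S(f_3,g_4), S(f_1,g_5), S(f_2,g_5), S(f_3,g_5), S(g_4,g_5), S(f_1,g_6), S(f_2,g_6), S(f_3,g_6), S(g_4,g_6), S(g_5,g_6)) all reduce to 0 modulo the current basis, so we have a Gröbner basis.
Inter-reduce: drop elements whose leading term is divisible by another's, tail-reduce, and make monic.

G = {x + 1, y^2 - 1/4yz + 3y - 17/4, z^2 - 1}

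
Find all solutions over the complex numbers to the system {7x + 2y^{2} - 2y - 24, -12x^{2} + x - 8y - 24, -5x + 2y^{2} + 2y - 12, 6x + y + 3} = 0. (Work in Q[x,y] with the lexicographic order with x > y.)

Compute a lex Gröbner basis by Buchberger's algorithm.
f_1 = 7x + 2y^{2} - 2y - 24, LT = x.
f_2 = -12x^{2} + x - 8y - 24, LT = x^{2}.
f_3 = -5x + 2y^{2} + 2y - 12, LT = x.
f_4 = 6x + y + 3, LT = x.

S(f_1,f_2): lcm = x^{2}. S = \tfrac{2}{7}xy^{2} - \tfrac{2}{7}xy - \tfrac{281}{84}x - \tfrac{2}{3}y - 2.
  leading term xy^{2}: subtract (\tfrac{2}{49}y^{2})·f_1 from \tfrac{2}{7}xy^{2} - \tfrac{2}{7}xy - \tfrac{281}{84}x - \tfrac{2}{3}y - 2 → -\tfrac{2}{7}xy - \tfrac{281}{84}x - \tfrac{4}{49}y^{4} + \tfrac{4}{49}y^{3} + \tfrac{48}{49}y^{2} - \tfrac{2}{3}y - 2
  leading term xy: subtract (-\tfrac{2}{49}y)·f_1 from -\tfrac{2}{7}xy - \tfrac{281}{84}x - \tfrac{4}{49}y^{4} + \tfrac{4}{49}y^{3} + \tfrac{48}{49}y^{2} - \tfrac{2}{3}y - 2 → -\tfrac{281}{84}x - \tfrac{4}{49}y^{4} + \tfrac{8}{49}y^{3} + \tfrac{44}{49}y^{2} - \tfrac{242}{147}y - 2
  leading term x: subtract (-\tfrac{281}{588})·f_1 from -\tfrac{281}{84}x - \tfrac{4}{49}y^{4} + \tfrac{8}{49}y^{3} + \tfrac{44}{49}y^{2} - \tfrac{242}{147}y - 2 → -\tfrac{4}{49}y^{4} + \tfrac{8}{49}y^{3} + \tfrac{545}{294}y^{2} - \tfrac{255}{98}y - \tfrac{660}{49}
  leading term y^{4}: no divisor's leading term divides it; move -\tfrac{4}{49}y^{4} to the remainder.
  leading term y^{3}: no divisor's leading term divides it; move \tfrac{8}{49}y^{3} to the remainder.
  leading term y^{2}: no divisor's leading term divides it; move \tfrac{545}{294}y^{2} to the remainder.
  leading term y: no divisor's leading term divides it; move -\tfrac{255}{98}y to the remainder.
  leading term 1: no divisor's leading term divides it; move -\tfrac{660}{49} to the remainder.
  remainder -\tfrac{4}{49}y^{4} + \tfrac{8}{49}y^{3} + \tfrac{545}{294}y^{2} - \tfrac{255}{98}y - \tfrac{660}{49} ≠ 0; add h_5 = -\tfrac{4}{49}y^{4} + \tfrac{8}{49}y^{3} + \tfrac{545}{294}y^{2} - \tfrac{255}{98}y - \tfrac{660}{49} to the basis.

S(f_1,f_3): lcm = x. S = \tfrac{24}{35}y^{2} + \tfrac{4}{35}y - \tfrac{204}{35}.
  leading term y^{2}: no divisor's leading term divides it; move \tfrac{24}{35}y^{2} to the remainder.
  leading term y: no divisor's leading term divides it; move \tfrac{4}{35}y to the remainder.
  leading term 1: no divisor's leading term divides it; move -\tfrac{204}{35} to the remainder.
  remainder \tfrac{24}{35}y^{2} + \tfrac{4}{35}y - \tfrac{204}{35} ≠ 0; add h_6 = \tfrac{24}{35}y^{2} + \tfrac{4}{35}y - \tfrac{204}{35} to the basis.

S(f_1,f_4): lcm = x. S = \tfrac{2}{7}y^{2} - \tfrac{19}{42}y - \tfrac{55}{14}.
  leading term y^{2}: subtract (\tfrac{5}{12})·h_6 from \tfrac{2}{7}y^{2} - \tfrac{19}{42}y - \tfrac{55}{14} → -\tfrac{1}{2}y - \tfrac{3}{2}
  leading term y: no divisor's leading term divides it; move -\tfrac{1}{2}y to the remainder.
  leading term 1: no divisor's leading term divides it; move -\tfrac{3}{2} to the remainder.
  remainder -\tfrac{1}{2}y - \tfrac{3}{2} ≠ 0; add h_7 = -\tfrac{1}{2}y - \tfrac{3}{2} to the basis.

The other S-polynomials (S(f_2,f_3), S(f_2,f_4), S(f_3,f_4), S(f_1,h_5), S(f_2,h_5), S(f_3,h_5), S(f_4,h_5), S(f_1,h_6), S(f_2,h_6), S(f_3,h_6), S(f_4,h_6), S(h_5,h_6), S(f_1,h_7), S(f_2,h_7), S(f_3,h_7), S(f_4,h_7), S(h_5,h_7), S(h_6,h_7)) all reduce to 0 modulo the current basis, so we have a Gröbner basis.
Inter-reduce: drop elements whose leading term is divisible by another's, tail-reduce, and make monic.
Reduced Gröbner basis: {x, y + 3}.

Elimination: the polynomial y + 3 lies in the elimination ideal for y, so y ∈ {-3}. For each such y, the remaining basis elements (now univariate) give the rest of the solution.
  y = -3: the earlier basis element becomes x = 0, giving x = 0 — point (0, -3).
Substituting each solution back into the original system confirms all equations vanish.

{(0, -3)}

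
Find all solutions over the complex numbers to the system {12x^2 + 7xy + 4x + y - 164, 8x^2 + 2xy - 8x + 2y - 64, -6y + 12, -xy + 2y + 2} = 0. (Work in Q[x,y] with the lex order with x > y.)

{(3, 2)}

Compute a lex Gröbner basis by Buchberger's algorithm.
f_1 = 12x^2 + 7xy + 4x + y - 164, LT = x^2.
f_2 = 8x^2 + 2xy - 8x + 2y - 64, LT = x^2.
f_3 = -6y + 12, LT = y.
f_4 = -xy + 2y + 2, LT = xy.

S(f_1,f_2): lcm = x^2. S = 1/3xy + 4/3x - 1/6y - 17/3.
  leading term xy: subtract (-1/18x)·f_3 from 1/3xy + 4/3x - 1/6y - 17/3 → 2x - 1/6y - 17/3
  leading term x: no divisor's leading term divides it; move 2x to the remainder.
  leading term y: subtract (1/36)·f_3 from -1/6y - 17/3 → -6
  leading term 1: no divisor's leading term divides it; move -6 to the remainder.
  remainder 2x - 6 ≠ 0; add h_5 = 2x - 6 to the basis.

The other S-polynomials (S(f_1,f_3), S(f_1,f_4), S(f_2,f_3), S(f_2,f_4), S(f_3,f_4), S(f_1,h_5), S(f_2,h_5), S(f_3,h_5), S(f_4,h_5)) all reduce to 0 modulo the current basis, so we have a Gröbner basis.
Inter-reduce: drop elements whose leading term is divisible by another's, tail-reduce, and make monic.
Reduced Gröbner basis: {x - 3, y - 2}.

A lex Gröbner basis eliminates variables successively. Here y - 2 depends only on y, with roots {2}; lifting each root through the earlier basis elements recovers the full solutions.
  y = 2: the earlier basis element becomes x - 3 = 0, giving x = 3 — point (3, 2).
Substituting each solution back into the original system confirms all equations vanish.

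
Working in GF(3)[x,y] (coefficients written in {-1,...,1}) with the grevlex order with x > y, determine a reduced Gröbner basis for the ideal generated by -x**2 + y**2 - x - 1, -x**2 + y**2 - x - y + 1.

f_1 = -x**2 + y**2 - x - 1, LT = x**2.
f_2 = -x**2 + y**2 - x - y + 1, LT = x**2.

S(f_1,f_2): lcm = x**2. S = -y - 1.
  reduce S modulo (f_1, f_2):
  remainder -y - 1 ≠ 0; add g_3 = -y - 1 to the basis.

The other S-polynomials (S(f_1,g_3), S(f_2,g_3)) all reduce to 0 modulo the current basis, so we have a Gröbner basis.
Inter-reduce: drop elements whose leading term is divisible by another's, tail-reduce, and make monic.

G = {x**2 + x, y + 1}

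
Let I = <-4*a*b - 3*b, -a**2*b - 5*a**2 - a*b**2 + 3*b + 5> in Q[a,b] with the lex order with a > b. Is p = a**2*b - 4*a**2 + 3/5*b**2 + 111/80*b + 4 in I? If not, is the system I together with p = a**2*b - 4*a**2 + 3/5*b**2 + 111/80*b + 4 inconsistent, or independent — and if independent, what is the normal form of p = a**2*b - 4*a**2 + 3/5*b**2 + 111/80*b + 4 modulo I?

a**2*b - 4*a**2 + 3/5*b**2 + 111/80*b + 4 lies in I (it reduces to 0).

First compute the reduced Gröbner basis of I by Buchberger's algorithm.
f_1 = -4*a*b - 3*b, LT = a*b.
f_2 = -a**2*b - 5*a**2 - a*b**2 + 3*b + 5, LT = a**2*b.

S(f_1,f_2): lcm = a**2*b. S = -5*a**2 - a*b**2 + 3/4*a*b + 3*b + 5.
  leading term a**2: no divisor's leading term divides it; move -5*a**2 to the remainder.
  leading term a*b**2: subtract (1/4*b)·f_1 from -a*b**2 + 3/4*a*b + 3*b + 5 → 3/4*a*b + 3/4*b**2 + 3*b + 5
  leading term a*b: subtract (-3/16)·f_1 from 3/4*a*b + 3/4*b**2 + 3*b + 5 → 3/4*b**2 + 39/16*b + 5
  leading term b**2: no divisor's leading term divides it; move 3/4*b**2 to the remainder.
  leading term b: no divisor's leading term divides it; move 39/16*b to the remainder.
  leading term 1: no divisor's leading term divides it; move 5 to the remainder.
  remainder -5*a**2 + 3/4*b**2 + 39/16*b + 5 ≠ 0; add h_3 = -5*a**2 + 3/4*b**2 + 39/16*b + 5 to the basis.

S(f_1,h_3): lcm = a**2*b. S = 3/4*a*b + 3/20*b**3 + 39/80*b**2 + b.
  leading term a*b: subtract (-3/16)·f_1 from 3/4*a*b + 3/20*b**3 + 39/80*b**2 + b → 3/20*b**3 + 39/80*b**2 + 7/16*b
  leading term b**3: no divisor's leading term divides it; move 3/20*b**3 to the remainder.
  leading term b**2: no divisor's leading term divides it; move 39/80*b**2 to the remainder.
  leading term b: no divisor's leading term divides it; move 7/16*b to the remainder.
  remainder 3/20*b**3 + 39/80*b**2 + 7/16*b ≠ 0; add h_4 = 3/20*b**3 + 39/80*b**2 + 7/16*b to the basis.

The other S-polynomials (S(f_2,h_3), S(f_1,h_4), S(f_2,h_4), S(h_3,h_4)) all reduce to 0 modulo the current basis, so we have a Gröbner basis.
Inter-reduce: drop elements whose leading term is divisible by another's, tail-reduce, and make monic.
Reduced Gröbner basis: {a**2 - 3/20*b**2 - 39/80*b - 1, a*b + 3/4*b, b**3 + 13/4*b**2 + 35/12*b}.
Label its elements g_1 = a**2 - 3/20*b**2 - 39/80*b - 1, g_2 = a*b + 3/4*b, g_3 = b**3 + 13/4*b**2 + 35/12*b.

Reduce p = a**2*b - 4*a**2 + 3/5*b**2 + 111/80*b + 4 modulo G:
  leading term a**2*b: subtract (b)·g_1 from a**2*b - 4*a**2 + 3/5*b**2 + 111/80*b + 4 → -4*a**2 + 3/20*b**3 + 87/80*b**2 + 191/80*b + 4
  leading term a**2: subtract (-4)·g_1 from -4*a**2 + 3/20*b**3 + 87/80*b**2 + 191/80*b + 4 → 3/20*b**3 + 39/80*b**2 + 7/16*b
  leading term b**3: subtract (3/20)·g_3 from 3/20*b**3 + 39/80*b**2 + 7/16*b → 0
  normal form = 0.
Since the normal form is 0, p ∈ I.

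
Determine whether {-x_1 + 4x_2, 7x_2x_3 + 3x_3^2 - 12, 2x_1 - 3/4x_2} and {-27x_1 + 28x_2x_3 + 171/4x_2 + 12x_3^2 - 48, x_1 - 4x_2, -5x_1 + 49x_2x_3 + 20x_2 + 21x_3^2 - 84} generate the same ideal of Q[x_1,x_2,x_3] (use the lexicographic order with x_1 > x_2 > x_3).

Equality of ideals is decidable: compute both reduced Gröbner bases (unique for the ordering) and check whether they agree.
Buchberger on the first generating set:
f_1 = -x_1 + 4x_2, LT = x_1.
f_2 = 7x_2x_3 + 3x_3^2 - 12, LT = x_2x_3.
f_3 = 2x_1 - 3/4x_2, LT = x_1.

S(f_1,f_2): leading monomials are coprime, so the S-polynomial reduces to 0 (Buchberger's first criterion).
S(f_1,f_3): lcm = x_1. S = -29/8x_2.
  leading term x_2: no divisor's leading term divides it; move -29/8x_2 to the remainder.
  remainder -29/8x_2 ≠ 0; add g_4 = -29/8x_2 to the basis.

S(f_2,f_3): leading monomials are coprime, so the S-polynomial reduces to 0 (Buchberger's first criterion).
S(f_1,g_4): leading monomials are coprime, so the S-polynomial reduces to 0 (Buchberger's first criterion).
S(f_2,g_4): lcm = x_2x_3. S = 3/7x_3^2 - 12/7.
  leading term x_3^2: no divisor's leading term divides it; move 3/7x_3^2 to the remainder.
  leading term 1: no divisor's leading term divides it; move -12/7 to the remainder.
  remainder 3/7x_3^2 - 12/7 ≠ 0; add g_5 = 3/7x_3^2 - 12/7 to the basis.

S(f_3,g_4): leading monomials are coprime, so the S-polynomial reduces to 0 (Buchberger's first criterion).
S(f_1,g_5): leading monomials are coprime, so the S-polynomial reduces to 0 (Buchberger's first criterion).
S(f_2,g_5): lcm = x_2x_3^2. S = 4x_2 + 3/7x_3^3 - 12/7x_3.
  leading term x_2: subtract (-32/29)·g_4 from 4x_2 + 3/7x_3^3 - 12/7x_3 → 3/7x_3^3 - 12/7x_3
  leading term x_3^3: subtract (x_3)·g_5 from 3/7x_3^3 - 12/7x_3 → 0
  remainder 0.

S(f_3,g_5): leading monomials are coprime, so the S-polynomial reduces to 0 (Buchberger's first criterion).
S(g_4,g_5): leading monomials are coprime, so the S-polynomial reduces to 0 (Buchberger's first criterion).
Every S-polynomial of the final basis reduces to 0, so we have a Gröbner basis.
Inter-reduce: drop elements whose leading term is divisible by another's, tail-reduce, and make monic.
Reduced Gröbner basis: {x_1, x_2, x_3^2 - 4}.

Buchberger on the second generating set:
h_1 = -27x_1 + 28x_2x_3 + 171/4x_2 + 12x_3^2 - 48, LT = x_1.
h_2 = x_1 - 4x_2, LT = x_1.
h_3 = -5x_1 + 49x_2x_3 + 20x_2 + 21x_3^2 - 84, LT = x_1.

S(h_1,h_2): lcm = x_1. S = -28/27x_2x_3 + 29/12x_2 - 4/9x_3^2 + 16/9.
  leading term x_2x_3: no divisor's leading term divides it; move -28/27x_2x_3 to the remainder.
  leading term x_2: no divisor's leading term divides it; move 29/12x_2 to the remainder.
  leading term x_3^2: no divisor's leading term divides it; move -4/9x_3^2 to the remainder.
  leading term 1: no divisor's leading term divides it; move 16/9 to the remainder.
  remainder -28/27x_2x_3 + 29/12x_2 - 4/9x_3^2 + 16/9 ≠ 0; add k_4 = -28/27x_2x_3 + 29/12x_2 - 4/9x_3^2 + 16/9 to the basis.

S(h_1,h_3): lcm = x_1. S = 1183/135x_2x_3 + 29/12x_2 + 169/45x_3^2 - 676/45.
  leading term x_2x_3: subtract (-169/20)·k_4 from 1183/135x_2x_3 + 29/12x_2 + 169/45x_3^2 - 676/45 → 1827/80x_2
  leading term x_2: no divisor's leading term divides it; move 1827/80x_2 to the remainder.
  remainder 1827/80x_2 ≠ 0; add k_5 = 1827/80x_2 to the basis.

S(h_2,h_3): lcm = x_1. S = 49/5x_2x_3 + 21/5x_3^2 - 84/5.
  leading term x_2x_3: subtract (-189/20)·k_4 from 49/5x_2x_3 + 21/5x_3^2 - 84/5 → 1827/80x_2
  leading term x_2: subtract (1)·k_5 from 1827/80x_2 → 0
  remainder 0.

S(h_1,k_4): leading monomials are coprime, so the S-polynomial reduces to 0 (Buchberger's first criterion).
S(h_2,k_4): leading monomials are coprime, so the S-polynomial reduces to 0 (Buchberger's first criterion).
S(h_3,k_4): leading monomials are coprime, so the S-polynomial reduces to 0 (Buchberger's first criterion).
S(h_1,k_5): leading monomials are coprime, so the S-polynomial reduces to 0 (Buchberger's first criterion).
S(h_2,k_5): leading monomials are coprime, so the S-polynomial reduces to 0 (Buchberger's first criterion).
S(h_3,k_5): leading monomials are coprime, so the S-polynomial reduces to 0 (Buchberger's first criterion).
S(k_4,k_5): lcm = x_2x_3. S = -261/112x_2 + 3/7x_3^2 - 12/7.
  leading term x_2: subtract (-5/49)·k_5 from -261/112x_2 + 3/7x_3^2 - 12/7 → 3/7x_3^2 - 12/7
  leading term x_3^2: no divisor's leading term divides it; move 3/7x_3^2 to the remainder.
  leading term 1: no divisor's leading term divides it; move -12/7 to the remainder.
  remainder 3/7x_3^2 - 12/7 ≠ 0; add k_6 = 3/7x_3^2 - 12/7 to the basis.

S(h_1,k_6): leading monomials are coprime, so the S-polynomial reduces to 0 (Buchberger's first criterion).
S(h_2,k_6): leading monomials are coprime, so the S-polynomial reduces to 0 (Buchberger's first criterion).
S(h_3,k_6): leading monomials are coprime, so the S-polynomial reduces to 0 (Buchberger's first criterion).
S(k_4,k_6): lcm = x_2x_3^2. S = -261/112x_2x_3 + 4x_2 + 3/7x_3^3 - 12/7x_3.
  leading term x_2x_3: subtract (7047/3136)·k_4 from -261/112x_2x_3 + 4x_2 + 3/7x_3^3 - 12/7x_3 → -17945/12544x_2 + 3/7x_3^3 + 783/784x_3^2 - 12/7x_3 - 783/196
  leading term x_2: subtract (-89725/1432368)·k_5 from -17945/12544x_2 + 3/7x_3^3 + 783/784x_3^2 - 12/7x_3 - 783/196 → 3/7x_3^3 + 783/784x_3^2 - 12/7x_3 - 783/196
  leading term x_3^3: subtract (x_3)·k_6 from 3/7x_3^3 + 783/784x_3^2 - 12/7x_3 - 783/196 → 783/784x_3^2 - 783/196
  leading term x_3^2: subtract (261/112)·k_6 from 783/784x_3^2 - 783/196 → 0
  remainder 0.

S(k_5,k_6): leading monomials are coprime, so the S-polynomial reduces to 0 (Buchberger's first criterion).
Every S-polynomial of the final basis reduces to 0, so we have a Gröbner basis.
Inter-reduce: drop elements whose leading term is divisible by another's, tail-reduce, and make monic.
Reduced Gröbner basis: {x_1, x_2, x_3^2 - 4}.

The two bases agree; hence the ideals are identical.

Yes, the ideals are equal.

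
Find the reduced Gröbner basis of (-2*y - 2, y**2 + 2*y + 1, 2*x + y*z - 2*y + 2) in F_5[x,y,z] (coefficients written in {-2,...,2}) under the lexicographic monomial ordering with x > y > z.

G = {x + 2*z + 2, y + 1}

f_1 = -2*y - 2, LT = y.
f_2 = y**2 + 2*y + 1, LT = y**2.
f_3 = 2*x + y*z - 2*y + 2, LT = x.

The S-polynomials (S(f_1,f_2), S(f_1,f_3), S(f_2,f_3)) all reduce to 0 modulo the current basis, so we have a Gröbner basis.
Inter-reduce: drop elements whose leading term is divisible by another's, tail-reduce, and make monic.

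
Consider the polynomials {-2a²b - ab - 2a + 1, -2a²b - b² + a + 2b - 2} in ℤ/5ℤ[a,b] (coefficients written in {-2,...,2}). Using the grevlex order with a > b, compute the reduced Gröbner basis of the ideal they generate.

Buchberger's algorithm terminates because the ascending chain of leading-term ideals stabilizes.

f_1 = -2a²b - ab - 2a + 1, LT = a²b.
f_2 = -2a²b - b² + a + 2b - 2, LT = a²b.

S(f_1,f_2): lcm = a²b. S = -2ab + 2b² - a + b + 1.
  reduce S modulo (f_1, f_2):
  remainder -2ab + 2b² - a + b + 1 ≠ 0; add g_3 = -2ab + 2b² - a + b + 1 to the basis.

S(f_1,g_3): lcm = a²b. S = ab² + 2a² + ab - a + 2.
  reduce S modulo (f_1, f_2, g_3):
  remainder b³ + 2a² + b² + 2b + 1 ≠ 0; add g_4 = b³ + 2a² + b² + 2b + 1 to the basis.

S(f_1,g_4): lcm = a²b³. S = -2a⁴ - a²b² - 2ab³ - 2a²b + ab² - a² + 2b².
  reduce S modulo (f_1, f_2, g_3, g_4):
  remainder -2a⁴ + 2a² - b² - 2a + 2b ≠ 0; add g_5 = -2a⁴ + 2a² - b² - 2a + 2b to the basis.

S(g_3,g_4): lcm = ab³. S = -b⁴ - 2a³ + 2ab² + 2b³ - 2ab + 2b² - a.
  reduce S modulo (f_1, f_2, g_3, g_4, g_5):
  remainder -2a³ + b² - a - 1 ≠ 0; add g_6 = -2a³ + b² - a - 1 to the basis.

The other S-polynomials (S(f_2,g_3), S(f_2,g_4), S(f_1,g_5), S(f_2,g_5), S(g_3,g_5), S(g_4,g_5), S(f_1,g_6), S(f_2,g_6), S(g_3,g_6), S(g_4,g_6), S(g_5,g_6)) all reduce to 0 modulo the current basis, so we have a Gröbner basis.
Inter-reduce: drop elements whose leading term is divisible by another's, tail-reduce, and make monic.

G = {a³ + 2b² - 2a - 2, b³ + 2a² + b² + 2b + 1, ab - b² - 2a + 2b + 2}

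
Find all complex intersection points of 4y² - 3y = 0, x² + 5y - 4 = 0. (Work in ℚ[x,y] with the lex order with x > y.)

Compute a lex Gröbner basis by Buchberger's algorithm.
f_1 = 4y² - 3y, LT = y².
f_2 = x² + 5y - 4, LT = x².

The S-polynomials (S(f_1,f_2)) all reduce to 0 modulo the current basis, so we have a Gröbner basis.
Inter-reduce: drop elements whose leading term is divisible by another's, tail-reduce, and make monic.
Reduced Gröbner basis: {x² + 5y - 4, y² - ¾y}.

Elimination: the polynomial y² - ¾y lies in the elimination ideal for y, so y ∈ {0, 3/4}. For each such y, the remaining basis elements (now univariate) give the rest of the solution.
  y = 0: the earlier basis element becomes x² - 4 = 0, giving x = -2, 2 — points (-2, 0), (2, 0).
  y = 3/4: the earlier basis element becomes x² - ¼ = 0, giving x = -1/2, 1/2 — points (-1/2, 3/4), (1/2, 3/4).
Substituting each solution back into the original system confirms all equations vanish.

{(-2, 0), (2, 0), (-1/2, 3/4), (1/2, 3/4)}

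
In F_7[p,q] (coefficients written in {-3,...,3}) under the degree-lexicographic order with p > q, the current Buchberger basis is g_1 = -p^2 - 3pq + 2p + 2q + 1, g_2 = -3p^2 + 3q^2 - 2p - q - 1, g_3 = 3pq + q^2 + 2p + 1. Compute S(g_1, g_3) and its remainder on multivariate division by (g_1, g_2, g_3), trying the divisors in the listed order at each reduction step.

lcm(LM(g_1), LM(g_3)) = p^2q.
S = (lcm/LT(g_1))·g_1 − (lcm/LT(g_3))·g_3 = -2pq^2 - 3p^2 - 2pq - 2q^2 + 2p - q.
Reduce S modulo (g_1, g_2, g_3) in that order:
  leading term pq^2: subtract (-3q)·g_3 from -2pq^2 - 3p^2 - 2pq - 2q^2 + 2p - q → 3q^3 - 3p^2 - 3pq - 2q^2 + 2p + 2q
  leading term q^3: no divisor's leading term divides it; move 3q^3 to the remainder.
  leading term p^2: subtract (3)·g_1 from -3p^2 - 3pq - 2q^2 + 2p + 2q → -pq - 2q^2 + 3p + 3q - 3
  leading term pq: subtract (2)·g_3 from -pq - 2q^2 + 3p + 3q - 3 → 3q^2 - p + 3q + 2
  leading term q^2: no divisor's leading term divides it; move 3q^2 to the remainder.
  leading term p: no divisor's leading term divides it; move -p to the remainder.
  leading term q: no divisor's leading term divides it; move 3q to the remainder.
  leading term 1: no divisor's leading term divides it; move 2 to the remainder.
The remainder 3q^3 + 3q^2 - p + 3q + 2 is nonzero, so it would be added as the next basis element.

S(g_1, g_3) = -2pq^2 - 3p^2 - 2pq - 2q^2 + 2p - q; remainder on division = 3q^3 + 3q^2 - p + 3q + 2.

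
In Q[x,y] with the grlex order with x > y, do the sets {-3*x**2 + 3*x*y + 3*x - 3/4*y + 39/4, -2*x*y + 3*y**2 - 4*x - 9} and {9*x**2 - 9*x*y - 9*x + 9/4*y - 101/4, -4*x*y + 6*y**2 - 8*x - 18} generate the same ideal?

No, the ideals differ.

Since reduced Gröbner bases are canonical representatives of ideals under a given ordering, it suffices to compute and compare them.
Buchberger on the first generating set:
f_1 = -3*x**2 + 3*x*y + 3*x - 3/4*y + 39/4, LT = x**2.
f_2 = -2*x*y + 3*y**2 - 4*x - 9, LT = x*y.

S(f_1,f_2): lcm = x**2*y. S = 1/2*x*y**2 - 2*x**2 - x*y + 1/4*y**2 - 9/2*x - 13/4*y.
  leading term x*y**2: subtract (-1/4*y)·f_2 from 1/2*x*y**2 - 2*x**2 - x*y + 1/4*y**2 - 9/2*x - 13/4*y → 3/4*y**3 - 2*x**2 - 2*x*y + 1/4*y**2 - 9/2*x - 11/2*y
  leading term y**3: no divisor's leading term divides it; move 3/4*y**3 to the remainder.
  leading term x**2: subtract (2/3)·f_1 from -2*x**2 - 2*x*y + 1/4*y**2 - 9/2*x - 11/2*y → -4*x*y + 1/4*y**2 - 13/2*x - 5*y - 13/2
  leading term x*y: subtract (2)·f_2 from -4*x*y + 1/4*y**2 - 13/2*x - 5*y - 13/2 → -23/4*y**2 + 3/2*x - 5*y + 23/2
  leading term y**2: no divisor's leading term divides it; move -23/4*y**2 to the remainder.
  leading term x: no divisor's leading term divides it; move 3/2*x to the remainder.
  leading term y: no divisor's leading term divides it; move -5*y to the remainder.
  leading term 1: no divisor's leading term divides it; move 23/2 to the remainder.
  remainder 3/4*y**3 - 23/4*y**2 + 3/2*x - 5*y + 23/2 ≠ 0; add g_3 = 3/4*y**3 - 23/4*y**2 + 3/2*x - 5*y + 23/2 to the basis.

The other S-polynomials (S(f_1,g_3), S(f_2,g_3)) all reduce to 0 modulo the current basis, so we have a Gröbner basis.
Inter-reduce: drop elements whose leading term is divisible by another's, tail-reduce, and make monic.
Reduced Gröbner basis: {y**3 - 23/3*y**2 + 2*x - 20/3*y + 46/3, x**2 - 3/2*y**2 + x + 1/4*y + 5/4, x*y - 3/2*y**2 + 2*x + 9/2}.

Buchberger on the second generating set:
h_1 = 9*x**2 - 9*x*y - 9*x + 9/4*y - 101/4, LT = x**2.
h_2 = -4*x*y + 6*y**2 - 8*x - 18, LT = x*y.

S(h_1,h_2): lcm = x**2*y. S = 1/2*x*y**2 - 2*x**2 - x*y + 1/4*y**2 - 9/2*x - 101/36*y.
  leading term x*y**2: subtract (-1/8*y)·h_2 from 1/2*x*y**2 - 2*x**2 - x*y + 1/4*y**2 - 9/2*x - 101/36*y → 3/4*y**3 - 2*x**2 - 2*x*y + 1/4*y**2 - 9/2*x - 91/18*y
  leading term y**3: no divisor's leading term divides it; move 3/4*y**3 to the remainder.
  leading term x**2: subtract (-2/9)·h_1 from -2*x**2 - 2*x*y + 1/4*y**2 - 9/2*x - 91/18*y → -4*x*y + 1/4*y**2 - 13/2*x - 41/9*y - 101/18
  leading term x*y: subtract (1)·h_2 from -4*x*y + 1/4*y**2 - 13/2*x - 41/9*y - 101/18 → -23/4*y**2 + 3/2*x - 41/9*y + 223/18
  leading term y**2: no divisor's leading term divides it; move -23/4*y**2 to the remainder.
  leading term x: no divisor's leading term divides it; move 3/2*x to the remainder.
  leading term y: no divisor's leading term divides it; move -41/9*y to the remainder.
  leading term 1: no divisor's leading term divides it; move 223/18 to the remainder.
  remainder 3/4*y**3 - 23/4*y**2 + 3/2*x - 41/9*y + 223/18 ≠ 0; add k_3 = 3/4*y**3 - 23/4*y**2 + 3/2*x - 41/9*y + 223/18 to the basis.

The other S-polynomials (S(h_1,k_3), S(h_2,k_3)) all reduce to 0 modulo the current basis, so we have a Gröbner basis.
Inter-reduce: drop elements whose leading term is divisible by another's, tail-reduce, and make monic.
Reduced Gröbner basis: {y**3 - 23/3*y**2 + 2*x - 164/27*y + 446/27, x**2 - 3/2*y**2 + x + 1/4*y + 61/36, x*y - 3/2*y**2 + 2*x + 9/2}.

The bases are distinct; the ideals are different.
The same test decides containment: I ⊆ J iff every generator of I reduces to 0 modulo a Gröbner basis of J.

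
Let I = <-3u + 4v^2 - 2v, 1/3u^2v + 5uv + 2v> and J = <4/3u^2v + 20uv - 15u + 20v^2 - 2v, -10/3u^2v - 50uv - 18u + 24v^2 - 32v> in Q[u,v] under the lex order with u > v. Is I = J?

Yes, the ideals are equal.

Equality of ideals is decidable: compute both reduced Gröbner bases (unique for the ordering) and check whether they agree.
Buchberger on the first generating set:
f_1 = -3u + 4v^2 - 2v, LT = u.
f_2 = 1/3u^2v + 5uv + 2v, LT = u^2v.

S(f_1,f_2): lcm = u^2v. S = -4/3uv^3 + 2/3uv^2 - 15uv - 6v.
  leading term uv^3: subtract (4/9v^3)·f_1 from -4/3uv^3 + 2/3uv^2 - 15uv - 6v → 2/3uv^2 - 15uv - 16/9v^5 + 8/9v^4 - 6v
  leading term uv^2: subtract (-2/9v^2)·f_1 from 2/3uv^2 - 15uv - 16/9v^5 + 8/9v^4 - 6v → -15uv - 16/9v^5 + 16/9v^4 - 4/9v^3 - 6v
  leading term uv: subtract (5v)·f_1 from -15uv - 16/9v^5 + 16/9v^4 - 4/9v^3 - 6v → -16/9v^5 + 16/9v^4 - 184/9v^3 + 10v^2 - 6v
  leading term v^5: no divisor's leading term divides it; move -16/9v^5 to the remainder.
  leading term v^4: no divisor's leading term divides it; move 16/9v^4 to the remainder.
  leading term v^3: no divisor's leading term divides it; move -184/9v^3 to the remainder.
  leading term v^2: no divisor's leading term divides it; move 10v^2 to the remainder.
  leading term v: no divisor's leading term divides it; move -6v to the remainder.
  remainder -16/9v^5 + 16/9v^4 - 184/9v^3 + 10v^2 - 6v ≠ 0; add g_3 = -16/9v^5 + 16/9v^4 - 184/9v^3 + 10v^2 - 6v to the basis.

The other S-polynomials (S(f_1,g_3), S(f_2,g_3)) all reduce to 0 modulo the current basis, so we have a Gröbner basis.
Inter-reduce: drop elements whose leading term is divisible by another's, tail-reduce, and make monic.
Reduced Gröbner basis: {u - 4/3v^2 + 2/3v, v^5 - v^4 + 23/2v^3 - 45/8v^2 + 27/8v}.

Buchberger on the second generating set:
h_1 = 4/3u^2v + 20uv - 15u + 20v^2 - 2v, LT = u^2v.
h_2 = -10/3u^2v - 50uv - 18u + 24v^2 - 32v, LT = u^2v.

S(h_1,h_2): lcm = u^2v. S = -333/20u + 111/5v^2 - 111/10v.
  leading term u: no divisor's leading term divides it; move -333/20u to the remainder.
  leading term v^2: no divisor's leading term divides it; move 111/5v^2 to the remainder.
  leading term v: no divisor's leading term divides it; move -111/10v to the remainder.
  remainder -333/20u + 111/5v^2 - 111/10v ≠ 0; add k_3 = -333/20u + 111/5v^2 - 111/10v to the basis.

S(h_1,k_3): lcm = u^2v. S = 4/3uv^3 - 2/3uv^2 + 15uv - 45/4u + 15v^2 - 3/2v.
  leading term uv^3: subtract (-80/999v^3)·k_3 from 4/3uv^3 - 2/3uv^2 + 15uv - 45/4u + 15v^2 - 3/2v → -2/3uv^2 + 15uv - 45/4u + 16/9v^5 - 8/9v^4 + 15v^2 - 3/2v
  leading term uv^2: subtract (40/999v^2)·k_3 from -2/3uv^2 + 15uv - 45/4u + 16/9v^5 - 8/9v^4 + 15v^2 - 3/2v → 15uv - 45/4u + 16/9v^5 - 16/9v^4 + 4/9v^3 + 15v^2 - 3/2v
  leading term uv: subtract (-100/111v)·k_3 from 15uv - 45/4u + 16/9v^5 - 16/9v^4 + 4/9v^3 + 15v^2 - 3/2v → -45/4u + 16/9v^5 - 16/9v^4 + 184/9v^3 + 5v^2 - 3/2v
  leading term u: subtract (25/37)·k_3 from -45/4u + 16/9v^5 - 16/9v^4 + 184/9v^3 + 5v^2 - 3/2v → 16/9v^5 - 16/9v^4 + 184/9v^3 - 10v^2 + 6v
  leading term v^5: no divisor's leading term divides it; move 16/9v^5 to the remainder.
  leading term v^4: no divisor's leading term divides it; move -16/9v^4 to the remainder.
  leading term v^3: no divisor's leading term divides it; move 184/9v^3 to the remainder.
  leading term v^2: no divisor's leading term divides it; move -10v^2 to the remainder.
  leading term v: no divisor's leading term divides it; move 6v to the remainder.
  remainder 16/9v^5 - 16/9v^4 + 184/9v^3 - 10v^2 + 6v ≠ 0; add k_4 = 16/9v^5 - 16/9v^4 + 184/9v^3 - 10v^2 + 6v to the basis.

The other S-polynomials (S(h_2,k_3), S(h_1,k_4), S(h_2,k_4), S(k_3,k_4)) all reduce to 0 modulo the current basis, so we have a Gröbner basis.
Inter-reduce: drop elements whose leading term is divisible by another's, tail-reduce, and make monic.
Reduced Gröbner basis: {u - 4/3v^2 + 2/3v, v^5 - v^4 + 23/2v^3 - 45/8v^2 + 27/8v}.

These coincide, so the ideals are equal.
The choice of monomial ordering does not affect the verdict — as long as both bases are computed under the same ordering, their equality decides ideal equality.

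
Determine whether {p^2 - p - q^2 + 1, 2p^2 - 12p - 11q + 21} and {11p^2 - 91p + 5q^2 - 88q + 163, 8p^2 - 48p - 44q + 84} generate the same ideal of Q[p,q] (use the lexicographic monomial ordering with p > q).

Yes, the ideals are equal.

Equality of ideals is decidable: compute both reduced Gröbner bases (unique for the ordering) and check whether they agree.
Buchberger on the first generating set:
f_1 = p^2 - p - q^2 + 1, LT = p^2.
f_2 = 2p^2 - 12p - 11q + 21, LT = p^2.

S(f_1,f_2): lcm = p^2. S = 5p - q^2 + 11/2q - 19/2.
  leading term p: no divisor's leading term divides it; move 5p to the remainder.
  leading term q^2: no divisor's leading term divides it; move -q^2 to the remainder.
  leading term q: no divisor's leading term divides it; move 11/2q to the remainder.
  leading term 1: no divisor's leading term divides it; move -19/2 to the remainder.
  remainder 5p - q^2 + 11/2q - 19/2 ≠ 0; add g_3 = 5p - q^2 + 11/2q - 19/2 to the basis.

S(f_1,g_3): lcm = p^2. S = 1/5pq^2 - 11/10pq + 9/10p - q^2 + 1.
  leading term pq^2: subtract (1/25q^2)·g_3 from 1/5pq^2 - 11/10pq + 9/10p - q^2 + 1 → -11/10pq + 9/10p + 1/25q^4 - 11/50q^3 - 31/50q^2 + 1
  leading term pq: subtract (-11/50q)·g_3 from -11/10pq + 9/10p + 1/25q^4 - 11/50q^3 - 31/50q^2 + 1 → 9/10p + 1/25q^4 - 11/25q^3 + 59/100q^2 - 209/100q + 1
  leading term p: subtract (9/50)·g_3 from 9/10p + 1/25q^4 - 11/25q^3 + 59/100q^2 - 209/100q + 1 → 1/25q^4 - 11/25q^3 + 77/100q^2 - 77/25q + 271/100
  leading term q^4: no divisor's leading term divides it; move 1/25q^4 to the remainder.
  leading term q^3: no divisor's leading term divides it; move -11/25q^3 to the remainder.
  leading term q^2: no divisor's leading term divides it; move 77/100q^2 to the remainder.
  leading term q: no divisor's leading term divides it; move -77/25q to the remainder.
  leading term 1: no divisor's leading term divides it; move 271/100 to the remainder.
  remainder 1/25q^4 - 11/25q^3 + 77/100q^2 - 77/25q + 271/100 ≠ 0; add g_4 = 1/25q^4 - 11/25q^3 + 77/100q^2 - 77/25q + 271/100 to the basis.

The other S-polynomials (S(f_2,g_3), S(f_1,g_4), S(f_2,g_4), S(g_3,g_4)) all reduce to 0 modulo the current basis, so we have a Gröbner basis.
Inter-reduce: drop elements whose leading term is divisible by another's, tail-reduce, and make monic.
Reduced Gröbner basis: {p - 1/5q^2 + 11/10q - 19/10, q^4 - 11q^3 + 77/4q^2 - 77q + 271/4}.

Buchberger on the second generating set:
h_1 = 11p^2 - 91p + 5q^2 - 88q + 163, LT = p^2.
h_2 = 8p^2 - 48p - 44q + 84, LT = p^2.

S(h_1,h_2): lcm = p^2. S = -25/11p + 5/11q^2 - 5/2q + 95/22.
  leading term p: no divisor's leading term divides it; move -25/11p to the remainder.
  leading term q^2: no divisor's leading term divides it; move 5/11q^2 to the remainder.
  leading term q: no divisor's leading term divides it; move -5/2q to the remainder.
  leading term 1: no divisor's leading term divides it; move 95/22 to the remainder.
  remainder -25/11p + 5/11q^2 - 5/2q + 95/22 ≠ 0; add k_3 = -25/11p + 5/11q^2 - 5/2q + 95/22 to the basis.

S(h_1,k_3): lcm = p^2. S = 1/5pq^2 - 11/10pq - 701/110p + 5/11q^2 - 8q + 163/11.
  leading term pq^2: subtract (-11/125q^2)·k_3 from 1/5pq^2 - 11/10pq - 701/110p + 5/11q^2 - 8q + 163/11 → -11/10pq - 701/110p + 1/25q^4 - 11/50q^3 + 459/550q^2 - 8q + 163/11
  leading term pq: subtract (121/250q)·k_3 from -11/10pq - 701/110p + 1/25q^4 - 11/50q^3 + 459/550q^2 - 8q + 163/11 → -701/110p + 1/25q^4 - 11/25q^3 + 2249/1100q^2 - 1009/100q + 163/11
  leading term p: subtract (701/250)·k_3 from -701/110p + 1/25q^4 - 11/25q^3 + 2249/1100q^2 - 1009/100q + 163/11 → 1/25q^4 - 11/25q^3 + 77/100q^2 - 77/25q + 271/100
  leading term q^4: no divisor's leading term divides it; move 1/25q^4 to the remainder.
  leading term q^3: no divisor's leading term divides it; move -11/25q^3 to the remainder.
  leading term q^2: no divisor's leading term divides it; move 77/100q^2 to the remainder.
  leading term q: no divisor's leading term divides it; move -77/25q to the remainder.
  leading term 1: no divisor's leading term divides it; move 271/100 to the remainder.
  remainder 1/25q^4 - 11/25q^3 + 77/100q^2 - 77/25q + 271/100 ≠ 0; add k_4 = 1/25q^4 - 11/25q^3 + 77/100q^2 - 77/25q + 271/100 to the basis.

The other S-polynomials (S(h_2,k_3), S(h_1,k_4), S(h_2,k_4), S(k_3,k_4)) all reduce to 0 modulo the current basis, so we have a Gröbner basis.
Inter-reduce: drop elements whose leading term is divisible by another's, tail-reduce, and make monic.
Reduced Gröbner basis: {p - 1/5q^2 + 11/10q - 19/10, q^4 - 11q^3 + 77/4q^2 - 77q + 271/4}.

Same reduced basis, so the two generating sets span the same ideal.
The choice of monomial ordering does not affect the verdict — as long as both bases are computed under the same ordering, their equality decides ideal equality.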